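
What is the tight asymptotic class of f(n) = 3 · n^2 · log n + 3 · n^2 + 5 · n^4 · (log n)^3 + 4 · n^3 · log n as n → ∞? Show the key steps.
f(n) ∈ Θ(n^4 · (log n)^3)

Compare the terms by growth order. For large n, n^a · (log n)^b dominates n^a' · (log n)^b' iff a > a', or (a = a' and b > b'). Ranking the 4 terms shows the dominant one is 5 · n^4 · (log n)^3. Hence f(n) ∈ Θ(n^4 · (log n)^3).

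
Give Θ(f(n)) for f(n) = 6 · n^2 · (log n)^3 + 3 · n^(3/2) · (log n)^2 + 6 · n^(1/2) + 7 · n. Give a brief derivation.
f(n) ∈ Θ(n^2 · (log n)^3)

Compare the terms by growth order. For large n, n^a · (log n)^b dominates n^a' · (log n)^b' iff a > a', or (a = a' and b > b'). Ranking the 4 terms shows the dominant one is 6 · n^2 · (log n)^3. Hence f(n) ∈ Θ(n^2 · (log n)^3).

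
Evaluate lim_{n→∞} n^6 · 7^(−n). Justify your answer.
lim = 0

Exponentials with base > 1 dominate every fixed polynomial: for any fixed c, n^c / 7^n → 0 as n → ∞ (e.g. by the ratio test, or by writing 7^n = e^(n ln 7) and noting e^(n ln 7) / n^c → ∞). Hence n^6 · 7^(−n) = n^6 / 7^n → 0.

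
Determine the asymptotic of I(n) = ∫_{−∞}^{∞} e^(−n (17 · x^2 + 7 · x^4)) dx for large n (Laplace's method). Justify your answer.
I(n) ~ sqrt(π/(17n))

φ(x) = 17 · x^2 + 7 · x^4 has its unique global minimum at x* = 0 (since φ'(x) = 34x + 28x^3 = 0 only at x = 0 for real x with both coefficients positive, and φ → ∞ as |x| → ∞). At x* = 0, φ(0) = 0 and φ''(0) = 34. Laplace's method then gives
  I(n) ~ sqrt(2π / (n · φ''(0))) · e^(−n φ(0)) = sqrt(2π / (34n)) = sqrt(π/(17n)).
The 7 · x^4 term contributes only at subleading order (an O(1/n) relative correction).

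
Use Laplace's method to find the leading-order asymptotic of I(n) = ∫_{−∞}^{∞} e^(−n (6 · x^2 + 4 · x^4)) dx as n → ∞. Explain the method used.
I(n) ~ sqrt(π/(6n))

φ(x) = 6 · x^2 + 4 · x^4 has its unique global minimum at x* = 0 (since φ'(x) = 12x + 16x^3 = 0 only at x = 0 for real x with both coefficients positive, and φ → ∞ as |x| → ∞). At x* = 0, φ(0) = 0 and φ''(0) = 12. Laplace's method then gives
  I(n) ~ sqrt(2π / (n · φ''(0))) · e^(−n φ(0)) = sqrt(2π / (12n)) = sqrt(π/(6n)).
The 4 · x^4 term contributes only at subleading order (an O(1/n) relative correction).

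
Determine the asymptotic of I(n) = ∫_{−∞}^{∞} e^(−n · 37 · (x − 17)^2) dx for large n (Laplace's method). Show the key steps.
I(n) = sqrt(π/(37n))

Here φ(x) = 37 · (x − 17)^2 has its unique minimum at x* = 17 with φ(x*) = 0 and φ''(x*) = 74. Laplace's method gives
  I(n) ~ e^(−n φ(x*)) · sqrt(2π / (n · φ''(x*))) = sqrt(2π / (74n)) = sqrt(π/(37n)).
This is exact: substituting u = (x − 17)·sqrt(37n) gives I(n) = (1/sqrt(37n)) ∫_{−∞}^{∞} e^(−u^2) du = sqrt(π/(37n)).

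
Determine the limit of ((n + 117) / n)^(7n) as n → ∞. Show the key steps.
lim = e^819

Rewrite as (1 + 117/n)^(7n). By the standard limit (1 + x/n)^n → e^x, we have (1 + 117/n)^n → e^117, and raising to the 7th power gives e^819.
More precisely, ln[(1 + 117/n)^(7n)] = 7n · ln(1 + 117/n) = 7n · (117/n + O(1/n^2)) = 819 + O(1/n) → 819.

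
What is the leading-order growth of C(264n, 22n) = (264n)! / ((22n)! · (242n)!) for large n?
C(264n, 22n) ~ (8916100448256/285311670611)^(22n) · sqrt(6/(11π·22n))

Write N = 22n. Apply Stirling to each factorial:
  (12N)! ~ sqrt(2π·12N) · (12N/e)^(12N),
  N! ~ sqrt(2π N) · (N/e)^N,
  (11N)! ~ sqrt(2π·11N) · (11N/e)^(11N).
The exponential factors combine to (12N)^(12N) / (N^N · (11N)^(11N)) = 12^(12N)/11^(11N) = (12^12/11^11)^N = (8916100448256/285311670611)^N.
The square-root prefactors combine to sqrt(2π·12N) / (sqrt(2π N)·sqrt(2π·11N)) = sqrt(12 / (2π·11·N)) = sqrt(6/(11π·22n)).
Substituting N = 22n: C(264n, 22n) ~ (8916100448256/285311670611)^(22n) · sqrt(6/(11π·22n)).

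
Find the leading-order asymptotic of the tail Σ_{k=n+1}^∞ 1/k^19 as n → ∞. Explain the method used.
Σ_{k>n} 1/k^19 ~ 1/(18 · n^18)

Compare to the integral: ∫_{n}^∞ x^(−19) dx = [−x^(−18)/18]_{n}^∞ = 1/((19−1)·n^18). Euler-Maclaurin then gives
  Σ_{k>n} 1/k^19 = ∫_{n}^∞ dx/x^19 − 1/(2·n^19) + O(1/n^20).
(Equivalently this is ζ(19) − Σ_{k≤n} 1/k^19.)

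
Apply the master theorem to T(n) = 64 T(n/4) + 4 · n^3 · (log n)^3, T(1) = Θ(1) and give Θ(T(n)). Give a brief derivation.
T(n) = Θ(n^3 · (log n)^4)

Here log_4 64 = 3 and f(n) = 4 · n^3 · (log n)^3 = Θ(n^(log_4 64) · (log n)^3). This is the extended Case 2 of the master theorem (f matches the critical exponent up to log factors), giving T(n) = Θ(n^(log_4 64) · (log n)^(3+1)) = Θ(n^3 · (log n)^4).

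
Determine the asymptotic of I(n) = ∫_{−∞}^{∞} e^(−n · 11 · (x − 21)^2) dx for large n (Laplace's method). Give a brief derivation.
I(n) = sqrt(π/(11n))

Here φ(x) = 11 · (x − 21)^2 has its unique minimum at x* = 21 with φ(x*) = 0 and φ''(x*) = 22. Laplace's method gives
  I(n) ~ e^(−n φ(x*)) · sqrt(2π / (n · φ''(x*))) = sqrt(2π / (22n)) = sqrt(π/(11n)).
This is exact: substituting u = (x − 21)·sqrt(11n) gives I(n) = (1/sqrt(11n)) ∫_{−∞}^{∞} e^(−u^2) du = sqrt(π/(11n)).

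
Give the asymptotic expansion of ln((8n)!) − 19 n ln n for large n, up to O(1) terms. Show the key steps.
ln((8n)!) − 19 n ln n = −11 n ln n + 8(ln 8 − 1) n + (1/2) ln(2π·8n) + O(1/n)

Stirling: ln((8n)!) = 8n ln(8n) − 8n + (1/2) ln(2π·8n) + O(1/n).
Expand 8n ln(8n) = 8n (ln n + ln 8) = 8n ln n + 8n ln 8.
Subtract 19n ln n: leading term is (8 − 19) n ln n = −11 n ln n. The next term is 8n ln 8 − 8n = 8(ln 8 − 1) n. Then the (1/2) ln(2π·8n) correction.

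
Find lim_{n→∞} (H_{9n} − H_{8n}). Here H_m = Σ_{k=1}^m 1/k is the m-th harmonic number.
lim = ln(9/8)

Euler-Maclaurin gives H_m = ln m + γ + 1/(2m) + O(1/m^2). The γ and O(1/m) terms cancel in the difference:
  H_{9n} − H_{8n} = ln(9n) − ln(8n) + O(1/n) = ln(9/8) + O(1/n).
Hence the limit is ln(9/8).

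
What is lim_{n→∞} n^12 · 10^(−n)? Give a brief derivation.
lim = 0

Exponentials with base > 1 dominate every fixed polynomial: for any fixed c, n^c / 10^n → 0 as n → ∞ (e.g. by the ratio test, or by writing 10^n = e^(n ln 10) and noting e^(n ln 10) / n^c → ∞). Hence n^12 · 10^(−n) = n^12 / 10^n → 0.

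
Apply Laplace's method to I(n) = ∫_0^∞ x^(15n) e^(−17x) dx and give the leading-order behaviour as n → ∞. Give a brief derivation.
I(n) ~ (sqrt(2π·15n) / 17) · (15n/(17e))^(15n)

Write the integrand as exp(15n ln x − 17x) and set f(x) = 15n ln x − 17x. Then f'(x) = 15n/x − 17 = 0 at x* = 15n/17, and f''(x*) = −15n/x*^2 = −17^2/(15n). Laplace's method (interior maximum) gives
  I(n) ~ e^(f(x*)) · sqrt(2π / |f''(x*)|)
        = exp(15n ln(15n/17) − 15n) · sqrt(2π · 15n / 17^2)
        = (15n/17)^(15n) e^(−15n) · sqrt(2π·15n) / 17
        = (sqrt(2π·15n) / 17) · (15n/(17e))^(15n).
This matches Γ(15n+1)/17^(15n+1) with Stirling applied to Γ.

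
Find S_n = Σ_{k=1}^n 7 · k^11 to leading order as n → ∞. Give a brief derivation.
S_n ~ 7 · n^12 / 12

By integral comparison (Euler-Maclaurin), Σ_{k=1}^n 7 · k^11 = 7 · ∫_0^n x^11 dx + O(n^11) = 7 · n^12/12 + O(n^11). (Equivalently, Faulhaber's formula gives the same leading term.)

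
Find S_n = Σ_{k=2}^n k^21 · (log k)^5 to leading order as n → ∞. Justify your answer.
S_n ~ n^22 · (log n)^5 / 22

By integral comparison, S_n = ∫_1^n x^21 · (log x)^5 dx + O(n^21 · (log n)^5). For the integral, the leading term of ∫_1^n x^21 (log x)^5 dx is n^22/22 · (log n)^5 (by repeated integration by parts; each step lowers the log-exponent and produces a relatively O(1/log n) correction). Hence S_n ~ n^22 · (log n)^5 / 22.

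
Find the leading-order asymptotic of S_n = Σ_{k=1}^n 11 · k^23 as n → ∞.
S_n ~ 11 · n^24 / 24

By integral comparison (Euler-Maclaurin), Σ_{k=1}^n 11 · k^23 = 11 · ∫_0^n x^23 dx + O(n^23) = 11 · n^24/24 + O(n^23). (Equivalently, Faulhaber's formula gives the same leading term.)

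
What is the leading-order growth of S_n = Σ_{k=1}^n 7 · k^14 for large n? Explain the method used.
S_n ~ 7 · n^15 / 15

By integral comparison (Euler-Maclaurin), Σ_{k=1}^n 7 · k^14 = 7 · ∫_0^n x^14 dx + O(n^14) = 7 · n^15/15 + O(n^14). (Equivalently, Faulhaber's formula gives the same leading term.)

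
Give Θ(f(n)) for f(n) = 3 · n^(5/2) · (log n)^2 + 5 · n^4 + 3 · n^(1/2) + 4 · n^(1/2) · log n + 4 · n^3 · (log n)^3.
f(n) ∈ Θ(n^4)

Compare the terms by growth order. For large n, n^a · (log n)^b dominates n^a' · (log n)^b' iff a > a', or (a = a' and b > b'). Ranking the 5 terms shows the dominant one is 5 · n^4. Hence f(n) ∈ Θ(n^4).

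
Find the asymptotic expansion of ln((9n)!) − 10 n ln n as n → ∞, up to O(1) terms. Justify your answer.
ln((9n)!) − 10 n ln n = −n ln n + 9(ln 9 − 1) n + (1/2) ln(2π·9n) + O(1/n)

Stirling: ln((9n)!) = 9n ln(9n) − 9n + (1/2) ln(2π·9n) + O(1/n).
Expand 9n ln(9n) = 9n (ln n + ln 9) = 9n ln n + 9n ln 9.
Subtract 10n ln n: leading term is (9 − 10) n ln n = −n ln n. The next term is 9n ln 9 − 9n = 9(ln 9 − 1) n. Then the (1/2) ln(2π·9n) correction.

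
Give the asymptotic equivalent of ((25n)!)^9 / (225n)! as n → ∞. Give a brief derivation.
((25n)!)^9/(225n)! ~ ((2π·25n)^(8/2) / 3) · 9^(−9·25n)  →  0

Write N = 25n. Stirling: N! ~ sqrt(2π N)(N/e)^N and (9N)! ~ sqrt(2π·9N)·(9N/e)^(9N).
  (N!)^9/(9N)! ~ (2π N)^(9/2) (N/e)^(9N) / [sqrt(2π·9N) (9N/e)^(9N)]
     = (2π N)^(9/2) / sqrt(2π·9N) · (N/(9N))^(9N)
     = (2π N)^((9−1)/2) / 3 · 9^(−9N).
Since 9^9 > 1, the factor 9^(−9N) decays exponentially, so the ratio → 0. Substituting N = 25n gives the stated form.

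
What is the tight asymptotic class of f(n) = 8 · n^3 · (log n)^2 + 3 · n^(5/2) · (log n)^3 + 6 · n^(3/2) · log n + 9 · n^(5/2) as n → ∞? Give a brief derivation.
f(n) ∈ Θ(n^3 · (log n)^2)

Compare the terms by growth order. For large n, n^a · (log n)^b dominates n^a' · (log n)^b' iff a > a', or (a = a' and b > b'). Ranking the 4 terms shows the dominant one is 8 · n^3 · (log n)^2. Hence f(n) ∈ Θ(n^3 · (log n)^2).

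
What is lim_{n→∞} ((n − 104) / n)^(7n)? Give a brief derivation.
lim = e^(−728)

Rewrite as (1 − 104/n)^(7n). By the standard limit (1 + x/n)^n → e^x, we have (1 − 104/n)^n → e^(−104), and raising to the 7th power gives e^(−728).
More precisely, ln[(1 − 104/n)^(7n)] = 7n · ln(1 − 104/n) = 7n · (-104/n + O(1/n^2)) = -728 + O(1/n) → -728.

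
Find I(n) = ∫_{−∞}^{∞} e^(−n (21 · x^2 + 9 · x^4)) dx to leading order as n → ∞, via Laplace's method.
I(n) ~ sqrt(π/(21n))

φ(x) = 21 · x^2 + 9 · x^4 has its unique global minimum at x* = 0 (since φ'(x) = 42x + 36x^3 = 0 only at x = 0 for real x with both coefficients positive, and φ → ∞ as |x| → ∞). At x* = 0, φ(0) = 0 and φ''(0) = 42. Laplace's method then gives
  I(n) ~ sqrt(2π / (n · φ''(0))) · e^(−n φ(0)) = sqrt(2π / (42n)) = sqrt(π/(21n)).
The 9 · x^4 term contributes only at subleading order (an O(1/n) relative correction).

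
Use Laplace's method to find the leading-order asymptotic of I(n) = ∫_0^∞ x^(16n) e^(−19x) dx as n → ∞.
I(n) ~ (sqrt(2π·16n) / 19) · (16n/(19e))^(16n)

Write the integrand as exp(16n ln x − 19x) and set f(x) = 16n ln x − 19x. Then f'(x) = 16n/x − 19 = 0 at x* = 16n/19, and f''(x*) = −16n/x*^2 = −19^2/(16n). Laplace's method (interior maximum) gives
  I(n) ~ e^(f(x*)) · sqrt(2π / |f''(x*)|)
        = exp(16n ln(16n/19) − 16n) · sqrt(2π · 16n / 19^2)
        = (16n/19)^(16n) e^(−16n) · sqrt(2π·16n) / 19
        = (sqrt(2π·16n) / 19) · (16n/(19e))^(16n).
This matches Γ(16n+1)/19^(16n+1) with Stirling applied to Γ.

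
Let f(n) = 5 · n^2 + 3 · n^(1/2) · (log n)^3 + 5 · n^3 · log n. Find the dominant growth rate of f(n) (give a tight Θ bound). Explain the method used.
f(n) ∈ Θ(n^3 · log n)

Compare the terms by growth order. For large n, n^a · (log n)^b dominates n^a' · (log n)^b' iff a > a', or (a = a' and b > b'). Ranking the 3 terms shows the dominant one is 5 · n^3 · log n. Hence f(n) ∈ Θ(n^3 · log n).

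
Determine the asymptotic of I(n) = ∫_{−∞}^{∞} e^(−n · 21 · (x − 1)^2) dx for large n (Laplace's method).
I(n) = sqrt(π/(21n))

Here φ(x) = 21 · (x − 1)^2 has its unique minimum at x* = 1 with φ(x*) = 0 and φ''(x*) = 42. Laplace's method gives
  I(n) ~ e^(−n φ(x*)) · sqrt(2π / (n · φ''(x*))) = sqrt(2π / (42n)) = sqrt(π/(21n)).
This is exact: substituting u = (x − 1)·sqrt(21n) gives I(n) = (1/sqrt(21n)) ∫_{−∞}^{∞} e^(−u^2) du = sqrt(π/(21n)).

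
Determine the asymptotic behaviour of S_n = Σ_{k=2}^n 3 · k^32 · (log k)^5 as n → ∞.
S_n ~ n^33 · (log n)^5 / 11

By integral comparison, S_n = ∫_1^n 3 · x^32 · (log x)^5 dx + O(n^32 · (log n)^5). For the integral, the leading term of ∫_1^n x^32 (log x)^5 dx is n^33/33 · (log n)^5 (by repeated integration by parts; each step lowers the log-exponent and produces a relatively O(1/log n) correction). Hence S_n ~ n^33 · (log n)^5 / 11.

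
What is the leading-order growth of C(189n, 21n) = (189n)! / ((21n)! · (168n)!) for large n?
C(189n, 21n) ~ (387420489/16777216)^(21n) · sqrt(9/(16π·21n))

Write N = 21n. Apply Stirling to each factorial:
  (9N)! ~ sqrt(2π·9N) · (9N/e)^(9N),
  N! ~ sqrt(2π N) · (N/e)^N,
  (8N)! ~ sqrt(2π·8N) · (8N/e)^(8N).
The exponential factors combine to (9N)^(9N) / (N^N · (8N)^(8N)) = 9^(9N)/8^(8N) = (9^9/8^8)^N = (387420489/16777216)^N.
The square-root prefactors combine to sqrt(2π·9N) / (sqrt(2π N)·sqrt(2π·8N)) = sqrt(9 / (2π·8·N)) = sqrt(9/(16π·21n)).
Substituting N = 21n: C(189n, 21n) ~ (387420489/16777216)^(21n) · sqrt(9/(16π·21n)).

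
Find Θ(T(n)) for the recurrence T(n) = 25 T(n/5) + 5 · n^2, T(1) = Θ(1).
T(n) = Θ(n^2 log n)

log_5 25 = 2, and f(n) = 5 · n^2 = Θ(n^(log_5 25)). This is Case 2 of the master theorem: T(n) = Θ(f(n) · log n) = Θ(n^2 log n).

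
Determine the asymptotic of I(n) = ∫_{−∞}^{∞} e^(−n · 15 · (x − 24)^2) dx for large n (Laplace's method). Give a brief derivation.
I(n) = sqrt(π/(15n))

Here φ(x) = 15 · (x − 24)^2 has its unique minimum at x* = 24 with φ(x*) = 0 and φ''(x*) = 30. Laplace's method gives
  I(n) ~ e^(−n φ(x*)) · sqrt(2π / (n · φ''(x*))) = sqrt(2π / (30n)) = sqrt(π/(15n)).
This is exact: substituting u = (x − 24)·sqrt(15n) gives I(n) = (1/sqrt(15n)) ∫_{−∞}^{∞} e^(−u^2) du = sqrt(π/(15n)).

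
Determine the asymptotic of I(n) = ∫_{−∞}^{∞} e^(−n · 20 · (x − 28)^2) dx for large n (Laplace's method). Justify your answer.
I(n) = sqrt(π/(20n))

Here φ(x) = 20 · (x − 28)^2 has its unique minimum at x* = 28 with φ(x*) = 0 and φ''(x*) = 40. Laplace's method gives
  I(n) ~ e^(−n φ(x*)) · sqrt(2π / (n · φ''(x*))) = sqrt(2π / (40n)) = sqrt(π/(20n)).
This is exact: substituting u = (x − 28)·sqrt(20n) gives I(n) = (1/sqrt(20n)) ∫_{−∞}^{∞} e^(−u^2) du = sqrt(π/(20n)).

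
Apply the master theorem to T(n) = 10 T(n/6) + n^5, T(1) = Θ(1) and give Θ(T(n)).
T(n) = Θ(n^5)

log_6 10 ≈ 1.285. f(n) = n^5 dominates n^(log_6 10) since 5 > 1.285, and the regularity condition a·f(n/b) = 10·(n/6)^5 = (10/7776)·n^5 ≤ c·f(n) holds with c = 10/7776 ≈ 0.00129 < 1. So this is Case 3: T(n) = Θ(f(n)) = Θ(n^5).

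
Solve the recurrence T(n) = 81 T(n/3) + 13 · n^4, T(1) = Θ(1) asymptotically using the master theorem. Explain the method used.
T(n) = Θ(n^4 log n)

log_3 81 = 4, and f(n) = 13 · n^4 = Θ(n^(log_3 81)). This is Case 2 of the master theorem: T(n) = Θ(f(n) · log n) = Θ(n^4 log n).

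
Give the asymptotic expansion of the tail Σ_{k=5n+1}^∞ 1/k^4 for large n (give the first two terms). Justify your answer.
Σ_{k>5n} 1/k^4 = 1/(3 · (5n)^3) − 1/(2 · (5n)^4) + O(1/(5n)^5)

Compare to the integral: ∫_{5n}^∞ x^(−4) dx = [−x^(−3)/3]_{5n}^∞ = 1/((4−1)·(5n)^3). The Euler-Maclaurin correction adds −f(5n)/2 = −1/(2·(5n)^4). Euler-Maclaurin then gives
  Σ_{k>5n} 1/k^4 = ∫_{5n}^∞ dx/x^4 − 1/(2·(5n)^4) + O(1/(5n)^5).
(Equivalently this is ζ(4) − Σ_{k≤5n} 1/k^4.)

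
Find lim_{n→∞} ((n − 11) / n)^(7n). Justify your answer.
lim = e^(−77)

Rewrite as (1 − 11/n)^(7n). By the standard limit (1 + x/n)^n → e^x, we have (1 − 11/n)^n → e^(−11), and raising to the 7th power gives e^(−77).
More precisely, ln[(1 − 11/n)^(7n)] = 7n · ln(1 − 11/n) = 7n · (-11/n + O(1/n^2)) = -77 + O(1/n) → -77.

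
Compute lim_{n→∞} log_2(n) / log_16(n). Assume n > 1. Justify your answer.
lim = ln(16) / ln(2) = log_2(16)

Change of base: log_2(n) = ln n / ln 2 and log_16(n) = ln n / ln 16. The ratio is (ln n / ln 2) · (ln 16 / ln n) = ln 16 / ln 2, a constant independent of n. So the limit is ln 16 / ln 2 = log_2(16).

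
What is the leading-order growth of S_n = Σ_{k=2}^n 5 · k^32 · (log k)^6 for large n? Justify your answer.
S_n ~ 5 · n^33 · (log n)^6 / 33

By integral comparison, S_n = ∫_1^n 5 · x^32 · (log x)^6 dx + O(n^32 · (log n)^6). For the integral, the leading term of ∫_1^n x^32 (log x)^6 dx is n^33/33 · (log n)^6 (by repeated integration by parts; each step lowers the log-exponent and produces a relatively O(1/log n) correction). Hence S_n ~ 5 · n^33 · (log n)^6 / 33.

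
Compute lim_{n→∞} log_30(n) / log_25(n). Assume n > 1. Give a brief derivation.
lim = ln(25) / ln(30) = log_30(25)

Change of base: log_30(n) = ln n / ln 30 and log_25(n) = ln n / ln 25. The ratio is (ln n / ln 30) · (ln 25 / ln n) = ln 25 / ln 30, a constant independent of n. So the limit is ln 25 / ln 30 = log_30(25).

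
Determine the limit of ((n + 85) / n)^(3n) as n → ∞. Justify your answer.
lim = e^255

Rewrite as (1 + 85/n)^(3n). By the standard limit (1 + x/n)^n → e^x, we have (1 + 85/n)^n → e^85, and raising to the 3rd power gives e^255.
More precisely, ln[(1 + 85/n)^(3n)] = 3n · ln(1 + 85/n) = 3n · (85/n + O(1/n^2)) = 255 + O(1/n) → 255.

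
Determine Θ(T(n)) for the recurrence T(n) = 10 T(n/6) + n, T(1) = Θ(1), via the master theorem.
T(n) = Θ(n^(log_6 10))

Master theorem: compare f(n) = n to n^(log_6 10) where log_6 10 ≈ 1.285. Since 1 < log_6 10, we have f(n) = O(n^(log_6 10 − ε)) for some ε > 0 — Case 1. Hence T(n) = Θ(n^(log_6 10)).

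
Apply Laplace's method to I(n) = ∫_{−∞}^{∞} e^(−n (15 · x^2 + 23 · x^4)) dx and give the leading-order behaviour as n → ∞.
I(n) ~ sqrt(π/(15n))

φ(x) = 15 · x^2 + 23 · x^4 has its unique global minimum at x* = 0 (since φ'(x) = 30x + 92x^3 = 0 only at x = 0 for real x with both coefficients positive, and φ → ∞ as |x| → ∞). At x* = 0, φ(0) = 0 and φ''(0) = 30. Laplace's method then gives
  I(n) ~ sqrt(2π / (n · φ''(0))) · e^(−n φ(0)) = sqrt(2π / (30n)) = sqrt(π/(15n)).
The 23 · x^4 term contributes only at subleading order (an O(1/n) relative correction).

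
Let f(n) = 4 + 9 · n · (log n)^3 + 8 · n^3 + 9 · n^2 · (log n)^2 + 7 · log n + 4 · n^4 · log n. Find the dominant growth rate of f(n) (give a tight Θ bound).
f(n) ∈ Θ(n^4 · log n)

Compare the terms by growth order. For large n, n^a · (log n)^b dominates n^a' · (log n)^b' iff a > a', or (a = a' and b > b'). Ranking the 6 terms shows the dominant one is 4 · n^4 · log n. Hence f(n) ∈ Θ(n^4 · log n).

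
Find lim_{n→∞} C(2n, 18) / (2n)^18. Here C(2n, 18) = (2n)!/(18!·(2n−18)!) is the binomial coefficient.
lim = 1/18! = 1/6402373705728000

With N = 2n → ∞: C(N, 18) / N^18 = [N(N−1)…(N−17)] / (18! · N^18) = (1/18!) · 1 · (1 − 1/(2n)) · … · (1 − 17/(2n)). Each factor → 1 as N → ∞, so the limit is 1/18! = 1/6402373705728000.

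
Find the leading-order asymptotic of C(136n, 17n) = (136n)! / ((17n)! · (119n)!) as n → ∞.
C(136n, 17n) ~ (16777216/823543)^(17n) · sqrt(4/(7π·17n))

Write N = 17n. Apply Stirling to each factorial:
  (8N)! ~ sqrt(2π·8N) · (8N/e)^(8N),
  N! ~ sqrt(2π N) · (N/e)^N,
  (7N)! ~ sqrt(2π·7N) · (7N/e)^(7N).
The exponential factors combine to (8N)^(8N) / (N^N · (7N)^(7N)) = 8^(8N)/7^(7N) = (8^8/7^7)^N = (16777216/823543)^N.
The square-root prefactors combine to sqrt(2π·8N) / (sqrt(2π N)·sqrt(2π·7N)) = sqrt(8 / (2π·7·N)) = sqrt(4/(7π·17n)).
Substituting N = 17n: C(136n, 17n) ~ (16777216/823543)^(17n) · sqrt(4/(7π·17n)).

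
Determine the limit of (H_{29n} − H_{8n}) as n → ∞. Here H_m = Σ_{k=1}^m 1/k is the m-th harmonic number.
lim = ln(29/8)

Euler-Maclaurin gives H_m = ln m + γ + 1/(2m) + O(1/m^2). The γ and O(1/m) terms cancel in the difference:
  H_{29n} − H_{8n} = ln(29n) − ln(8n) + O(1/n) = ln(29/8) + O(1/n).
Hence the limit is ln(29/8).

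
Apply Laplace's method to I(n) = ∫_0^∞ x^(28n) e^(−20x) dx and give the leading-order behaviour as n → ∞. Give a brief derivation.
I(n) ~ (sqrt(2π·28n) / 20) · (28n/(20e))^(28n)

Write the integrand as exp(28n ln x − 20x) and set f(x) = 28n ln x − 20x. Then f'(x) = 28n/x − 20 = 0 at x* = 28n/20, and f''(x*) = −28n/x*^2 = −20^2/(28n). Laplace's method (interior maximum) gives
  I(n) ~ e^(f(x*)) · sqrt(2π / |f''(x*)|)
        = exp(28n ln(28n/20) − 28n) · sqrt(2π · 28n / 20^2)
        = (28n/20)^(28n) e^(−28n) · sqrt(2π·28n) / 20
        = (sqrt(2π·28n) / 20) · (28n/(20e))^(28n).
This matches Γ(28n+1)/20^(28n+1) with Stirling applied to Γ.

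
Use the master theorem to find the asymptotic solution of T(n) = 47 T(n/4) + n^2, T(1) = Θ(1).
T(n) = Θ(n^(log_4 47))

Master theorem: compare f(n) = n^2 to n^(log_4 47) where log_4 47 ≈ 2.777. Since 2 < log_4 47, we have f(n) = O(n^(log_4 47 − ε)) for some ε > 0 — Case 1. Hence T(n) = Θ(n^(log_4 47)).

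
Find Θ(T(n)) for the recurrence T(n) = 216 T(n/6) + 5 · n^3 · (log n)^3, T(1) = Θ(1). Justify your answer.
T(n) = Θ(n^3 · (log n)^4)

Here log_6 216 = 3 and f(n) = 5 · n^3 · (log n)^3 = Θ(n^(log_6 216) · (log n)^3). This is the extended Case 2 of the master theorem (f matches the critical exponent up to log factors), giving T(n) = Θ(n^(log_6 216) · (log n)^(3+1)) = Θ(n^3 · (log n)^4).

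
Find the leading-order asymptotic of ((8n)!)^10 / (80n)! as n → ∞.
((8n)!)^10/(80n)! ~ ((2π·8n)^(9/2) / sqrt(10)) · 10^(−10·8n)  →  0

Write N = 8n. Stirling: N! ~ sqrt(2π N)(N/e)^N and (10N)! ~ sqrt(2π·10N)·(10N/e)^(10N).
  (N!)^10/(10N)! ~ (2π N)^(10/2) (N/e)^(10N) / [sqrt(2π·10N) (10N/e)^(10N)]
     = (2π N)^(10/2) / sqrt(2π·10N) · (N/(10N))^(10N)
     = (2π N)^((10−1)/2) / sqrt(10) · 10^(−10N).
Since 10^10 > 1, the factor 10^(−10N) decays exponentially, so the ratio → 0. Substituting N = 8n gives the stated form.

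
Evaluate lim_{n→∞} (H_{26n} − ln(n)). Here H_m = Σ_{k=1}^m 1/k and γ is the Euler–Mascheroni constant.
lim = ln 26 + γ

By Euler-Maclaurin, H_m = ln m + γ + O(1/m). So
  H_{26n} − ln(n) = ln(26n) + γ − ln(n) + O(1/n)
                       = ln(26/1) + γ + O(1/n).
Hence the limit is ln(26/1) + γ.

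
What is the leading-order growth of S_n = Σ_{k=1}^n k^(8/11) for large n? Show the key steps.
S_n ~ (11/19) · n^(19/11)

Integral comparison: Σ_{k=1}^n k^(8/11) = ∫_0^n x^(8/11) dx + O(n^(8/11)). The integral is n^(1 + 8/11) / (1 + 8/11) = n^((8+11)/11) / ((8+11)/11) = (11/19) · n^(19/11).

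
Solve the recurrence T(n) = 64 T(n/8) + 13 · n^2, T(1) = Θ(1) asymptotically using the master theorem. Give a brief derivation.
T(n) = Θ(n^2 log n)

log_8 64 = 2, and f(n) = 13 · n^2 = Θ(n^(log_8 64)). This is Case 2 of the master theorem: T(n) = Θ(f(n) · log n) = Θ(n^2 log n).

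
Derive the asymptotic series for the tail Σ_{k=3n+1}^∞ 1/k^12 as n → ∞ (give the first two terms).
Σ_{k>3n} 1/k^12 = 1/(11 · (3n)^11) − 1/(2 · (3n)^12) + O(1/(3n)^13)

Compare to the integral: ∫_{3n}^∞ x^(−12) dx = [−x^(−11)/11]_{3n}^∞ = 1/((12−1)·(3n)^11). The Euler-Maclaurin correction adds −f(3n)/2 = −1/(2·(3n)^12). Euler-Maclaurin then gives
  Σ_{k>3n} 1/k^12 = ∫_{3n}^∞ dx/x^12 − 1/(2·(3n)^12) + O(1/(3n)^13).
(Equivalently this is ζ(12) − Σ_{k≤3n} 1/k^12.)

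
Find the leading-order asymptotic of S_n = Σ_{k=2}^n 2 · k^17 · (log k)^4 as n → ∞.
S_n ~ n^18 · (log n)^4 / 9

By integral comparison, S_n = ∫_1^n 2 · x^17 · (log x)^4 dx + O(n^17 · (log n)^4). For the integral, the leading term of ∫_1^n x^17 (log x)^4 dx is n^18/18 · (log n)^4 (by repeated integration by parts; each step lowers the log-exponent and produces a relatively O(1/log n) correction). Hence S_n ~ n^18 · (log n)^4 / 9.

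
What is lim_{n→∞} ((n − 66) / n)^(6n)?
lim = e^(−396)

Rewrite as (1 − 66/n)^(6n). By the standard limit (1 + x/n)^n → e^x, we have (1 − 66/n)^n → e^(−66), and raising to the 6th power gives e^(−396).
More precisely, ln[(1 − 66/n)^(6n)] = 6n · ln(1 − 66/n) = 6n · (-66/n + O(1/n^2)) = -396 + O(1/n) → -396.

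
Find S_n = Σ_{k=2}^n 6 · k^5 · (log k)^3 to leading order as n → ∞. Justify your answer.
S_n ~ n^6 · (log n)^3

By integral comparison, S_n = ∫_1^n 6 · x^5 · (log x)^3 dx + O(n^5 · (log n)^3). For the integral, the leading term of ∫_1^n x^5 (log x)^3 dx is n^6/6 · (log n)^3 (by repeated integration by parts; each step lowers the log-exponent and produces a relatively O(1/log n) correction). Hence S_n ~ n^6 · (log n)^3.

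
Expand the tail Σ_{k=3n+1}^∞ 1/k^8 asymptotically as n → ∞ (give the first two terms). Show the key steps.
Σ_{k>3n} 1/k^8 = 1/(7 · (3n)^7) − 1/(2 · (3n)^8) + O(1/(3n)^9)

Compare to the integral: ∫_{3n}^∞ x^(−8) dx = [−x^(−7)/7]_{3n}^∞ = 1/((8−1)·(3n)^7). The Euler-Maclaurin correction adds −f(3n)/2 = −1/(2·(3n)^8). Euler-Maclaurin then gives
  Σ_{k>3n} 1/k^8 = ∫_{3n}^∞ dx/x^8 − 1/(2·(3n)^8) + O(1/(3n)^9).
(Equivalently this is ζ(8) − Σ_{k≤3n} 1/k^8.)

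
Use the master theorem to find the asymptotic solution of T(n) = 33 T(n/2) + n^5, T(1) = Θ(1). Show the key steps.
T(n) = Θ(n^(log_2 33))

Master theorem: compare f(n) = n^5 to n^(log_2 33) where log_2 33 ≈ 5.044. Since 5 < log_2 33, we have f(n) = O(n^(log_2 33 − ε)) for some ε > 0 — Case 1. Hence T(n) = Θ(n^(log_2 33)).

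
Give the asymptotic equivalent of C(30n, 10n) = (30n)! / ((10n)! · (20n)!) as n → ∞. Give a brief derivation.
C(30n, 10n) ~ (27/4)^(10n) · sqrt(3/(4π·10n))

Write N = 10n. Apply Stirling to each factorial:
  (3N)! ~ sqrt(2π·3N) · (3N/e)^(3N),
  N! ~ sqrt(2π N) · (N/e)^N,
  (2N)! ~ sqrt(2π·2N) · (2N/e)^(2N).
The exponential factors combine to (3N)^(3N) / (N^N · (2N)^(2N)) = 3^(3N)/2^(2N) = (3^3/2^2)^N = (27/4)^N.
The square-root prefactors combine to sqrt(2π·3N) / (sqrt(2π N)·sqrt(2π·2N)) = sqrt(3 / (2π·2·N)) = sqrt(3/(4π·10n)).
Substituting N = 10n: C(30n, 10n) ~ (27/4)^(10n) · sqrt(3/(4π·10n)).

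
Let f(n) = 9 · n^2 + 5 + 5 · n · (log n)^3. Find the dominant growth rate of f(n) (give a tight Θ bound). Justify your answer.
f(n) ∈ Θ(n^2)

Compare the terms by growth order. For large n, n^a · (log n)^b dominates n^a' · (log n)^b' iff a > a', or (a = a' and b > b'). Ranking the 3 terms shows the dominant one is 9 · n^2. Hence f(n) ∈ Θ(n^2).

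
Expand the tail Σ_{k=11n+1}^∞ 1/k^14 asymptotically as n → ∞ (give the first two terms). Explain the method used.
Σ_{k>11n} 1/k^14 = 1/(13 · (11n)^13) − 1/(2 · (11n)^14) + O(1/(11n)^15)

Compare to the integral: ∫_{11n}^∞ x^(−14) dx = [−x^(−13)/13]_{11n}^∞ = 1/((14−1)·(11n)^13). The Euler-Maclaurin correction adds −f(11n)/2 = −1/(2·(11n)^14). Euler-Maclaurin then gives
  Σ_{k>11n} 1/k^14 = ∫_{11n}^∞ dx/x^14 − 1/(2·(11n)^14) + O(1/(11n)^15).
(Equivalently this is ζ(14) − Σ_{k≤11n} 1/k^14.)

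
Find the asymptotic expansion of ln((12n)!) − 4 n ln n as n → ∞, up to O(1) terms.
ln((12n)!) − 4 n ln n = 8 n ln n + 12(ln 12 − 1) n + (1/2) ln(2π·12n) + O(1/n)

Stirling: ln((12n)!) = 12n ln(12n) − 12n + (1/2) ln(2π·12n) + O(1/n).
Expand 12n ln(12n) = 12n (ln n + ln 12) = 12n ln n + 12n ln 12.
Subtract 4n ln n: leading term is (12 − 4) n ln n = 8 n ln n. The next term is 12n ln 12 − 12n = 12(ln 12 − 1) n. Then the (1/2) ln(2π·12n) correction.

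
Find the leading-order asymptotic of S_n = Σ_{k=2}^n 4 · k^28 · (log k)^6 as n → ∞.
S_n ~ 4 · n^29 · (log n)^6 / 29

By integral comparison, S_n = ∫_1^n 4 · x^28 · (log x)^6 dx + O(n^28 · (log n)^6). For the integral, the leading term of ∫_1^n x^28 (log x)^6 dx is n^29/29 · (log n)^6 (by repeated integration by parts; each step lowers the log-exponent and produces a relatively O(1/log n) correction). Hence S_n ~ 4 · n^29 · (log n)^6 / 29.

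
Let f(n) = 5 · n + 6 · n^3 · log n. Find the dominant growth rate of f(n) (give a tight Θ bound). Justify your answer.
f(n) ∈ Θ(n^3 · log n)

Compare the terms by growth order. For large n, n^a · (log n)^b dominates n^a' · (log n)^b' iff a > a', or (a = a' and b > b'). Ranking the 2 terms shows the dominant one is 6 · n^3 · log n. Hence f(n) ∈ Θ(n^3 · log n).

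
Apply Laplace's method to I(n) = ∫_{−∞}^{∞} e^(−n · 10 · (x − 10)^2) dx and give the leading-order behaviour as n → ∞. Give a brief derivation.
I(n) = sqrt(π/(10n))

Here φ(x) = 10 · (x − 10)^2 has its unique minimum at x* = 10 with φ(x*) = 0 and φ''(x*) = 20. Laplace's method gives
  I(n) ~ e^(−n φ(x*)) · sqrt(2π / (n · φ''(x*))) = sqrt(2π / (20n)) = sqrt(π/(10n)).
This is exact: substituting u = (x − 10)·sqrt(10n) gives I(n) = (1/sqrt(10n)) ∫_{−∞}^{∞} e^(−u^2) du = sqrt(π/(10n)).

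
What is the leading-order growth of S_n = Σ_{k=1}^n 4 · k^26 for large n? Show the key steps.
S_n ~ 4 · n^27 / 27

By integral comparison (Euler-Maclaurin), Σ_{k=1}^n 4 · k^26 = 4 · ∫_0^n x^26 dx + O(n^26) = 4 · n^27/27 + O(n^26). (Equivalently, Faulhaber's formula gives the same leading term.)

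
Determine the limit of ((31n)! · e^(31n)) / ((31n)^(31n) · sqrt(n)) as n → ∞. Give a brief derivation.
lim = sqrt(2π·31)

Stirling: (31n)! ~ sqrt(2π·31n) · (31n/e)^(31n). Hence
  (31n)! · e^(31n) / (31n)^(31n) ~ sqrt(2π·31n).
Dividing by sqrt(n): sqrt(2π·31n) / sqrt(n) = sqrt(2π·31) · n^((1−1)/2), so the limit is sqrt(2π·31).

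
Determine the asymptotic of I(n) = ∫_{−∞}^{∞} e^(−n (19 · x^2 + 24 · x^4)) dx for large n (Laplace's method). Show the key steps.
I(n) ~ sqrt(π/(19n))

φ(x) = 19 · x^2 + 24 · x^4 has its unique global minimum at x* = 0 (since φ'(x) = 38x + 96x^3 = 0 only at x = 0 for real x with both coefficients positive, and φ → ∞ as |x| → ∞). At x* = 0, φ(0) = 0 and φ''(0) = 38. Laplace's method then gives
  I(n) ~ sqrt(2π / (n · φ''(0))) · e^(−n φ(0)) = sqrt(2π / (38n)) = sqrt(π/(19n)).
The 24 · x^4 term contributes only at subleading order (an O(1/n) relative correction).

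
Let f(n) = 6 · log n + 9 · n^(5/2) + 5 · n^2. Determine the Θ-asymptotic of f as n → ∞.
f(n) ∈ Θ(n^(5/2))

Compare the terms by growth order. For large n, n^a · (log n)^b dominates n^a' · (log n)^b' iff a > a', or (a = a' and b > b'). Ranking the 3 terms shows the dominant one is 9 · n^(5/2). Hence f(n) ∈ Θ(n^(5/2)).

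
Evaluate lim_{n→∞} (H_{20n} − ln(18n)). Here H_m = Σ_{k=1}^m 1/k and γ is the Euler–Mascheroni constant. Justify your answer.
lim = ln(10/9) + γ

By Euler-Maclaurin, H_m = ln m + γ + O(1/m). So
  H_{20n} − ln(18n) = ln(20n) + γ − ln(18n) + O(1/n)
                       = ln(20/18) + γ + O(1/n).
Hence the limit is ln(20/18) + γ (= ln(10/9)).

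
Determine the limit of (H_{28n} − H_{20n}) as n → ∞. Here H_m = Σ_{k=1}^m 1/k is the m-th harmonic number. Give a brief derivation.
lim = ln(28/20) = ln(7/5)

Euler-Maclaurin gives H_m = ln m + γ + 1/(2m) + O(1/m^2). The γ and O(1/m) terms cancel in the difference:
  H_{28n} − H_{20n} = ln(28n) − ln(20n) + O(1/n) = ln(28/20) + O(1/n).
Hence the limit is ln(28/20) = ln(7/5).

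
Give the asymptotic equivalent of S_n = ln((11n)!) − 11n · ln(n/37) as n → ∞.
S_n ~ 11n · (ln 407 − 1) + O(ln n)

Stirling: ln((11n)!) = 11n ln(11n) − 11n + O(ln n).
  S_n = 11n ln(11n) − 11n − 11n ln(n/37) + O(ln n)
      = 11n ln(11n) − 11n ln n + 11n ln 37 − 11n + O(ln n)
      = 11n ln 11 + 11n ln 37 − 11n + O(ln n)
      = 11n (ln 407 − 1) + O(ln n).
Numerically ln(407) − 1 ≈ 5.0088.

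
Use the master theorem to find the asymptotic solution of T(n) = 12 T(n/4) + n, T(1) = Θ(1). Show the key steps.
T(n) = Θ(n^(log_4 12))

Master theorem: compare f(n) = n to n^(log_4 12) where log_4 12 ≈ 1.792. Since 1 < log_4 12, we have f(n) = O(n^(log_4 12 − ε)) for some ε > 0 — Case 1. Hence T(n) = Θ(n^(log_4 12)).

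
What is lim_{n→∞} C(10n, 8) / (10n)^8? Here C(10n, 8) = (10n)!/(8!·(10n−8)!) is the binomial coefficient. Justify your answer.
lim = 1/8! = 1/40320

With N = 10n → ∞: C(N, 8) / N^8 = [N(N−1)…(N−7)] / (8! · N^8) = (1/8!) · 1 · (1 − 1/(10n)) · … · (1 − 7/(10n)). Each factor → 1 as N → ∞, so the limit is 1/8! = 1/40320.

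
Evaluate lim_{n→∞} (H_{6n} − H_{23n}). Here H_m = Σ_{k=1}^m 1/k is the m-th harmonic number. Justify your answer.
lim = ln(6/23)

Euler-Maclaurin gives H_m = ln m + γ + 1/(2m) + O(1/m^2). The γ and O(1/m) terms cancel in the difference:
  H_{6n} − H_{23n} = ln(6n) − ln(23n) + O(1/n) = ln(6/23) + O(1/n).
Hence the limit is ln(6/23).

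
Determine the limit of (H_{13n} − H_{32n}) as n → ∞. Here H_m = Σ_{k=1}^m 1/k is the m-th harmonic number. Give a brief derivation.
lim = ln(13/32)

Euler-Maclaurin gives H_m = ln m + γ + 1/(2m) + O(1/m^2). The γ and O(1/m) terms cancel in the difference:
  H_{13n} − H_{32n} = ln(13n) − ln(32n) + O(1/n) = ln(13/32) + O(1/n).
Hence the limit is ln(13/32).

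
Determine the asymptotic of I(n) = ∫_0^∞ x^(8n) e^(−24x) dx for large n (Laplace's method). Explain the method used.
I(n) ~ (sqrt(2π·8n) / 24) · (8n/(24e))^(8n)

Write the integrand as exp(8n ln x − 24x) and set f(x) = 8n ln x − 24x. Then f'(x) = 8n/x − 24 = 0 at x* = 8n/24, and f''(x*) = −8n/x*^2 = −24^2/(8n). Laplace's method (interior maximum) gives
  I(n) ~ e^(f(x*)) · sqrt(2π / |f''(x*)|)
        = exp(8n ln(8n/24) − 8n) · sqrt(2π · 8n / 24^2)
        = (8n/24)^(8n) e^(−8n) · sqrt(2π·8n) / 24
        = (sqrt(2π·8n) / 24) · (8n/(24e))^(8n).
This matches Γ(8n+1)/24^(8n+1) with Stirling applied to Γ.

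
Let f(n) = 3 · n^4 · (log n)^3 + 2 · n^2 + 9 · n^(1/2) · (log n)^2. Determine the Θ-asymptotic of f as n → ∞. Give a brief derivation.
f(n) ∈ Θ(n^4 · (log n)^3)

Compare the terms by growth order. For large n, n^a · (log n)^b dominates n^a' · (log n)^b' iff a > a', or (a = a' and b > b'). Ranking the 3 terms shows the dominant one is 3 · n^4 · (log n)^3. Hence f(n) ∈ Θ(n^4 · (log n)^3).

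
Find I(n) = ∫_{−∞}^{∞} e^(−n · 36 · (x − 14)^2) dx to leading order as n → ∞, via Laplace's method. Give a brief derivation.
I(n) = sqrt(π/(36n))

Here φ(x) = 36 · (x − 14)^2 has its unique minimum at x* = 14 with φ(x*) = 0 and φ''(x*) = 72. Laplace's method gives
  I(n) ~ e^(−n φ(x*)) · sqrt(2π / (n · φ''(x*))) = sqrt(2π / (72n)) = sqrt(π/(36n)).
This is exact: substituting u = (x − 14)·sqrt(36n) gives I(n) = (1/sqrt(36n)) ∫_{−∞}^{∞} e^(−u^2) du = sqrt(π/(36n)).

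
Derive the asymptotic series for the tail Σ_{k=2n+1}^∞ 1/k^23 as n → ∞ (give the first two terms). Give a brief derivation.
Σ_{k>2n} 1/k^23 = 1/(22 · (2n)^22) − 1/(2 · (2n)^23) + O(1/(2n)^24)

Compare to the integral: ∫_{2n}^∞ x^(−23) dx = [−x^(−22)/22]_{2n}^∞ = 1/((23−1)·(2n)^22). The Euler-Maclaurin correction adds −f(2n)/2 = −1/(2·(2n)^23). Euler-Maclaurin then gives
  Σ_{k>2n} 1/k^23 = ∫_{2n}^∞ dx/x^23 − 1/(2·(2n)^23) + O(1/(2n)^24).
(Equivalently this is ζ(23) − Σ_{k≤2n} 1/k^23.)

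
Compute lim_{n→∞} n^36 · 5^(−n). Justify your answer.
lim = 0

Exponentials with base > 1 dominate every fixed polynomial: for any fixed c, n^c / 5^n → 0 as n → ∞ (e.g. by the ratio test, or by writing 5^n = e^(n ln 5) and noting e^(n ln 5) / n^c → ∞). Hence n^36 · 5^(−n) = n^36 / 5^n → 0.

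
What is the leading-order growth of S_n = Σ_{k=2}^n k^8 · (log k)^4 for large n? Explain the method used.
S_n ~ n^9 · (log n)^4 / 9

By integral comparison, S_n = ∫_1^n x^8 · (log x)^4 dx + O(n^8 · (log n)^4). For the integral, the leading term of ∫_1^n x^8 (log x)^4 dx is n^9/9 · (log n)^4 (by repeated integration by parts; each step lowers the log-exponent and produces a relatively O(1/log n) correction). Hence S_n ~ n^9 · (log n)^4 / 9.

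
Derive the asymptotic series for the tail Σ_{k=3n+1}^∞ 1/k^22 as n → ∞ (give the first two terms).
Σ_{k>3n} 1/k^22 = 1/(21 · (3n)^21) − 1/(2 · (3n)^22) + O(1/(3n)^23)

Compare to the integral: ∫_{3n}^∞ x^(−22) dx = [−x^(−21)/21]_{3n}^∞ = 1/((22−1)·(3n)^21). The Euler-Maclaurin correction adds −f(3n)/2 = −1/(2·(3n)^22). Euler-Maclaurin then gives
  Σ_{k>3n} 1/k^22 = ∫_{3n}^∞ dx/x^22 − 1/(2·(3n)^22) + O(1/(3n)^23).
(Equivalently this is ζ(22) − Σ_{k≤3n} 1/k^22.)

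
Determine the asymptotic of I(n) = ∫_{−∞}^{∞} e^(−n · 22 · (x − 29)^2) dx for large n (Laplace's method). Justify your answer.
I(n) = sqrt(π/(22n))

Here φ(x) = 22 · (x − 29)^2 has its unique minimum at x* = 29 with φ(x*) = 0 and φ''(x*) = 44. Laplace's method gives
  I(n) ~ e^(−n φ(x*)) · sqrt(2π / (n · φ''(x*))) = sqrt(2π / (44n)) = sqrt(π/(22n)).
This is exact: substituting u = (x − 29)·sqrt(22n) gives I(n) = (1/sqrt(22n)) ∫_{−∞}^{∞} e^(−u^2) du = sqrt(π/(22n)).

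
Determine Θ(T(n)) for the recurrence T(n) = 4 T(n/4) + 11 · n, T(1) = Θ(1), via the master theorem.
T(n) = Θ(n log n)

log_4 4 = 1, and f(n) = 11 · n = Θ(n^(log_4 4)). This is Case 2 of the master theorem: T(n) = Θ(f(n) · log n) = Θ(n log n).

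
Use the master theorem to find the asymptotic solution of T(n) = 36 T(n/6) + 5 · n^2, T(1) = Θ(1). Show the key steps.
T(n) = Θ(n^2 log n)

log_6 36 = 2, and f(n) = 5 · n^2 = Θ(n^(log_6 36)). This is Case 2 of the master theorem: T(n) = Θ(f(n) · log n) = Θ(n^2 log n).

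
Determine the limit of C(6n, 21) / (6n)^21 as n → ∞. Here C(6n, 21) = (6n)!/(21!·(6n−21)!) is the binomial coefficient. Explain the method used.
lim = 1/21! = 1/51090942171709440000

With N = 6n → ∞: C(N, 21) / N^21 = [N(N−1)…(N−20)] / (21! · N^21) = (1/21!) · 1 · (1 − 1/(6n)) · … · (1 − 20/(6n)). Each factor → 1 as N → ∞, so the limit is 1/21! = 1/51090942171709440000.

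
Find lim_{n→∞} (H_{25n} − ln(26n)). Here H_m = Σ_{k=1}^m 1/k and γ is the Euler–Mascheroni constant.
lim = ln(25/26) + γ

By Euler-Maclaurin, H_m = ln m + γ + O(1/m). So
  H_{25n} − ln(26n) = ln(25n) + γ − ln(26n) + O(1/n)
                       = ln(25/26) + γ + O(1/n).
Hence the limit is ln(25/26) + γ.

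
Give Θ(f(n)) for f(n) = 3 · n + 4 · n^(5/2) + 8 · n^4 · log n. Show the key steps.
f(n) ∈ Θ(n^4 · log n)

Compare the terms by growth order. For large n, n^a · (log n)^b dominates n^a' · (log n)^b' iff a > a', or (a = a' and b > b'). Ranking the 3 terms shows the dominant one is 8 · n^4 · log n. Hence f(n) ∈ Θ(n^4 · log n).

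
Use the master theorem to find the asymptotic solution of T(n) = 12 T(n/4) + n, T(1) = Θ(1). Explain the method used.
T(n) = Θ(n^(log_4 12))

Master theorem: compare f(n) = n to n^(log_4 12) where log_4 12 ≈ 1.792. Since 1 < log_4 12, we have f(n) = O(n^(log_4 12 − ε)) for some ε > 0 — Case 1. Hence T(n) = Θ(n^(log_4 12)).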